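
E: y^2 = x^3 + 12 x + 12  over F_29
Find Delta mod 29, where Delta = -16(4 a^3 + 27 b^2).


4 a^3 + 27 b^2 = 4*12^3 + 27*12^2 = 6912 + 3888 = 10800
Delta = -16 * (10800) = -172800
Delta mod 29 = 11

Delta = 11 (mod 29)


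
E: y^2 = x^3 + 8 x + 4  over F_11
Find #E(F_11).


For each x in F_11, count y with y^2 = x^3 + 8 x + 4 mod 11:
  x = 0: RHS = 4, y in [2, 9]  -> 2 point(s)
  x = 3: RHS = 0, y in [0]  -> 1 point(s)
  x = 4: RHS = 1, y in [1, 10]  -> 2 point(s)
  x = 5: RHS = 4, y in [2, 9]  -> 2 point(s)
  x = 6: RHS = 4, y in [2, 9]  -> 2 point(s)
Affine points: 9. Add the point at infinity: total = 10.

#E(F_11) = 10


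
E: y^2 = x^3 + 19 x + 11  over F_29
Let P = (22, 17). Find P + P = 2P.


Doubling: s = (3 x1^2 + a) / (2 y1)
s = (3*22^2 + 19) / (2*17) mod 29 = 10
x3 = s^2 - 2 x1 mod 29 = 10^2 - 2*22 = 27
y3 = s (x1 - x3) - y1 mod 29 = 10 * (22 - 27) - 17 = 20

2P = (27, 20)


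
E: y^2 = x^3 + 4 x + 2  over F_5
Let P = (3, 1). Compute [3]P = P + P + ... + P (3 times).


k = 3 = 11_2 (binary, LSB first: 11)
Double-and-add from P = (3, 1):
  bit 0 = 1: acc = O + (3, 1) = (3, 1)
  bit 1 = 1: acc = (3, 1) + (3, 4) = O

3P = O


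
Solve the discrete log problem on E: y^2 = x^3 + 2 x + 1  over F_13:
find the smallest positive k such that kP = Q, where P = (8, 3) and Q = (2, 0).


Enumerate multiples of P until we hit Q = (2, 0):
  1P = (8, 3)
  2P = (1, 11)
  3P = (0, 12)
  4P = (2, 0)
Match found at i = 4.

k = 4


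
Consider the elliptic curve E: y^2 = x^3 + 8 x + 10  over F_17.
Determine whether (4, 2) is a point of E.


Check whether y^2 = x^3 + 8 x + 10 (mod 17) for (x, y) = (4, 2).
LHS: y^2 = 2^2 mod 17 = 4
RHS: x^3 + 8 x + 10 = 4^3 + 8*4 + 10 mod 17 = 4
LHS = RHS

Yes, on the curve


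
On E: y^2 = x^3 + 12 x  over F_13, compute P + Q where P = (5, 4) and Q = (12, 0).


P != Q, so use the chord formula.
s = (y2 - y1) / (x2 - x1) = (9) / (7) mod 13 = 5
x3 = s^2 - x1 - x2 mod 13 = 5^2 - 5 - 12 = 8
y3 = s (x1 - x3) - y1 mod 13 = 5 * (5 - 8) - 4 = 7

P + Q = (8, 7)


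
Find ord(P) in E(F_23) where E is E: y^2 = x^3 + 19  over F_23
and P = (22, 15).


Compute successive multiples of P until we hit O:
  1P = (22, 15)
  2P = (5, 12)
  3P = (2, 21)
  4P = (3, 0)
  5P = (2, 2)
  6P = (5, 11)
  7P = (22, 8)
  8P = O

ord(P) = 8


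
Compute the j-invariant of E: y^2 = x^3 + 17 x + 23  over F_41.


Delta = -16(4 a^3 + 27 b^2) mod 41 = 3
-1728 * (4 a)^3 = -1728 * (4*17)^3 mod 41 = 23
j = 23 * 3^(-1) mod 41 = 35

j = 35 (mod 41)


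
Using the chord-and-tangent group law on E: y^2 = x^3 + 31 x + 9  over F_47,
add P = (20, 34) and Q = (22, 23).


P != Q, so use the chord formula.
s = (y2 - y1) / (x2 - x1) = (36) / (2) mod 47 = 18
x3 = s^2 - x1 - x2 mod 47 = 18^2 - 20 - 22 = 0
y3 = s (x1 - x3) - y1 mod 47 = 18 * (20 - 0) - 34 = 44

P + Q = (0, 44)


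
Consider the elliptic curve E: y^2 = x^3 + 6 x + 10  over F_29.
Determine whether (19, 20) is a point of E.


Check whether y^2 = x^3 + 6 x + 10 (mod 29) for (x, y) = (19, 20).
LHS: y^2 = 20^2 mod 29 = 23
RHS: x^3 + 6 x + 10 = 19^3 + 6*19 + 10 mod 29 = 23
LHS = RHS

Yes, on the curve


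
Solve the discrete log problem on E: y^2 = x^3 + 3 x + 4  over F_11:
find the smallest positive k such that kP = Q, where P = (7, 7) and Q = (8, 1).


Enumerate multiples of P until we hit Q = (8, 1):
  1P = (7, 7)
  2P = (0, 2)
  3P = (9, 1)
  4P = (4, 6)
  5P = (5, 1)
  6P = (8, 1)
Match found at i = 6.

k = 6


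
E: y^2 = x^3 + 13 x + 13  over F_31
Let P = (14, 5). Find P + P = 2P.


Doubling: s = (3 x1^2 + a) / (2 y1)
s = (3*14^2 + 13) / (2*5) mod 31 = 26
x3 = s^2 - 2 x1 mod 31 = 26^2 - 2*14 = 28
y3 = s (x1 - x3) - y1 mod 31 = 26 * (14 - 28) - 5 = 3

2P = (28, 3)


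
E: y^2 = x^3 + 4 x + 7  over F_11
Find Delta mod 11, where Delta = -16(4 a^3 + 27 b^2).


4 a^3 + 27 b^2 = 4*4^3 + 27*7^2 = 256 + 1323 = 1579
Delta = -16 * (1579) = -25264
Delta mod 11 = 3

Delta = 3 (mod 11)


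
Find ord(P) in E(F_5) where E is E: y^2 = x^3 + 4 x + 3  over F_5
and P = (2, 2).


Compute successive multiples of P until we hit O:
  1P = (2, 2)
  2P = (2, 3)
  3P = O

ord(P) = 3


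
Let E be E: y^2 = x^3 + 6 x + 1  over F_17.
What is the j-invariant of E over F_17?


Delta = -16(4 a^3 + 27 b^2) mod 17 = 7
-1728 * (4 a)^3 = -1728 * (4*6)^3 mod 17 = 1
j = 1 * 7^(-1) mod 17 = 5

j = 5 (mod 17)


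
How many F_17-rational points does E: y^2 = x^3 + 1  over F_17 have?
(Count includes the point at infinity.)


For each x in F_17, count y with y^2 = x^3 + 0 x + 1 mod 17:
  x = 0: RHS = 1, y in [1, 16]  -> 2 point(s)
  x = 1: RHS = 2, y in [6, 11]  -> 2 point(s)
  x = 2: RHS = 9, y in [3, 14]  -> 2 point(s)
  x = 6: RHS = 13, y in [8, 9]  -> 2 point(s)
  x = 7: RHS = 4, y in [2, 15]  -> 2 point(s)
  x = 9: RHS = 16, y in [4, 13]  -> 2 point(s)
  x = 10: RHS = 15, y in [7, 10]  -> 2 point(s)
  x = 14: RHS = 8, y in [5, 12]  -> 2 point(s)
  x = 16: RHS = 0, y in [0]  -> 1 point(s)
Affine points: 17. Add the point at infinity: total = 18.

#E(F_17) = 18


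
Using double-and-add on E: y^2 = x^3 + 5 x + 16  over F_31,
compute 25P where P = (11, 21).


k = 25 = 11001_2 (binary, LSB first: 10011)
Double-and-add from P = (11, 21):
  bit 0 = 1: acc = O + (11, 21) = (11, 21)
  bit 1 = 0: acc unchanged = (11, 21)
  bit 2 = 0: acc unchanged = (11, 21)
  bit 3 = 1: acc = (11, 21) + (28, 25) = (6, 13)
  bit 4 = 1: acc = (6, 13) + (20, 26) = (25, 7)

25P = (25, 7)


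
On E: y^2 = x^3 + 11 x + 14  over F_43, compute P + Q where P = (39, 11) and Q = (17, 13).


P != Q, so use the chord formula.
s = (y2 - y1) / (x2 - x1) = (2) / (21) mod 43 = 39
x3 = s^2 - x1 - x2 mod 43 = 39^2 - 39 - 17 = 3
y3 = s (x1 - x3) - y1 mod 43 = 39 * (39 - 3) - 11 = 17

P + Q = (3, 17)


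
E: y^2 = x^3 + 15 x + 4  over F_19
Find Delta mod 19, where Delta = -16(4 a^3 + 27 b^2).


4 a^3 + 27 b^2 = 4*15^3 + 27*4^2 = 13500 + 432 = 13932
Delta = -16 * (13932) = -222912
Delta mod 19 = 15

Delta = 15 (mod 19)


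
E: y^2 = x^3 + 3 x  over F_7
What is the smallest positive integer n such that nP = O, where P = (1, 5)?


Compute successive multiples of P until we hit O:
  1P = (1, 5)
  2P = (2, 0)
  3P = (1, 2)
  4P = O

ord(P) = 4


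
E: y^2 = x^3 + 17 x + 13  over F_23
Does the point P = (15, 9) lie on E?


Check whether y^2 = x^3 + 17 x + 13 (mod 23) for (x, y) = (15, 9).
LHS: y^2 = 9^2 mod 23 = 12
RHS: x^3 + 17 x + 13 = 15^3 + 17*15 + 13 mod 23 = 9
LHS != RHS

No, not on the curve


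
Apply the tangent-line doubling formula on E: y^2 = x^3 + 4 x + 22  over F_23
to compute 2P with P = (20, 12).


Doubling: s = (3 x1^2 + a) / (2 y1)
s = (3*20^2 + 4) / (2*12) mod 23 = 8
x3 = s^2 - 2 x1 mod 23 = 8^2 - 2*20 = 1
y3 = s (x1 - x3) - y1 mod 23 = 8 * (20 - 1) - 12 = 2

2P = (1, 2)


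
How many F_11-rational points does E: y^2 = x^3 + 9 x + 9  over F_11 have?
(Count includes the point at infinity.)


For each x in F_11, count y with y^2 = x^3 + 9 x + 9 mod 11:
  x = 0: RHS = 9, y in [3, 8]  -> 2 point(s)
  x = 5: RHS = 3, y in [5, 6]  -> 2 point(s)
  x = 6: RHS = 4, y in [2, 9]  -> 2 point(s)
  x = 9: RHS = 5, y in [4, 7]  -> 2 point(s)
Affine points: 8. Add the point at infinity: total = 9.

#E(F_11) = 9


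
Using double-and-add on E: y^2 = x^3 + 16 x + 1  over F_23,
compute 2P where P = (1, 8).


k = 2 = 10_2 (binary, LSB first: 01)
Double-and-add from P = (1, 8):
  bit 0 = 0: acc unchanged = O
  bit 1 = 1: acc = O + (11, 6) = (11, 6)

2P = (11, 6)


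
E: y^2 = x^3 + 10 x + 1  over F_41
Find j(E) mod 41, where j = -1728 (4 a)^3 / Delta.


Delta = -16(4 a^3 + 27 b^2) mod 41 = 20
-1728 * (4 a)^3 = -1728 * (4*10)^3 mod 41 = 6
j = 6 * 20^(-1) mod 41 = 29

j = 29 (mod 41)


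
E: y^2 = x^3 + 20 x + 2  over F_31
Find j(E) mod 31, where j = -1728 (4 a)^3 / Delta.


Delta = -16(4 a^3 + 27 b^2) mod 31 = 4
-1728 * (4 a)^3 = -1728 * (4*20)^3 mod 31 = 1
j = 1 * 4^(-1) mod 31 = 8

j = 8 (mod 31)


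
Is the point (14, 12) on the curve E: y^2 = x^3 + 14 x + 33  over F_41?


Check whether y^2 = x^3 + 14 x + 33 (mod 41) for (x, y) = (14, 12).
LHS: y^2 = 12^2 mod 41 = 21
RHS: x^3 + 14 x + 33 = 14^3 + 14*14 + 33 mod 41 = 21
LHS = RHS

Yes, on the curve


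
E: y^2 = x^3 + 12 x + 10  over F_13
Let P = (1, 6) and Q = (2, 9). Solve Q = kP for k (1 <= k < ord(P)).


Enumerate multiples of P until we hit Q = (2, 9):
  1P = (1, 6)
  2P = (2, 9)
Match found at i = 2.

k = 2


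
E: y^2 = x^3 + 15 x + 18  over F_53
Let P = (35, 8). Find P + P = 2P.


Doubling: s = (3 x1^2 + a) / (2 y1)
s = (3*35^2 + 15) / (2*8) mod 53 = 12
x3 = s^2 - 2 x1 mod 53 = 12^2 - 2*35 = 21
y3 = s (x1 - x3) - y1 mod 53 = 12 * (35 - 21) - 8 = 1

2P = (21, 1)


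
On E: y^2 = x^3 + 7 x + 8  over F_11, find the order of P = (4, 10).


Compute successive multiples of P until we hit O:
  1P = (4, 10)
  2P = (3, 1)
  3P = (8, 9)
  4P = (8, 2)
  5P = (3, 10)
  6P = (4, 1)
  7P = O

ord(P) = 7


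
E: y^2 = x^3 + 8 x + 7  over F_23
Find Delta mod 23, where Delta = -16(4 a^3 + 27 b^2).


4 a^3 + 27 b^2 = 4*8^3 + 27*7^2 = 2048 + 1323 = 3371
Delta = -16 * (3371) = -53936
Delta mod 23 = 22

Delta = 22 (mod 23)


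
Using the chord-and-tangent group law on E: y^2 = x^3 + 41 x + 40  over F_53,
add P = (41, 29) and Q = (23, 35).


P != Q, so use the chord formula.
s = (y2 - y1) / (x2 - x1) = (6) / (35) mod 53 = 35
x3 = s^2 - x1 - x2 mod 53 = 35^2 - 41 - 23 = 48
y3 = s (x1 - x3) - y1 mod 53 = 35 * (41 - 48) - 29 = 44

P + Q = (48, 44)


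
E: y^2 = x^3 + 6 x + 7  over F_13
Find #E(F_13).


For each x in F_13, count y with y^2 = x^3 + 6 x + 7 mod 13:
  x = 1: RHS = 1, y in [1, 12]  -> 2 point(s)
  x = 2: RHS = 1, y in [1, 12]  -> 2 point(s)
  x = 3: RHS = 0, y in [0]  -> 1 point(s)
  x = 4: RHS = 4, y in [2, 11]  -> 2 point(s)
  x = 6: RHS = 12, y in [5, 8]  -> 2 point(s)
  x = 9: RHS = 10, y in [6, 7]  -> 2 point(s)
  x = 10: RHS = 1, y in [1, 12]  -> 2 point(s)
  x = 11: RHS = 0, y in [0]  -> 1 point(s)
  x = 12: RHS = 0, y in [0]  -> 1 point(s)
Affine points: 15. Add the point at infinity: total = 16.

#E(F_13) = 16


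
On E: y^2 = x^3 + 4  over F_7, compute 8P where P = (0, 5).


k = 8 = 1000_2 (binary, LSB first: 0001)
Double-and-add from P = (0, 5):
  bit 0 = 0: acc unchanged = O
  bit 1 = 0: acc unchanged = O
  bit 2 = 0: acc unchanged = O
  bit 3 = 1: acc = O + (0, 2) = (0, 2)

8P = (0, 2)


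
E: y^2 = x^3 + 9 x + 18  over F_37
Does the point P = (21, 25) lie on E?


Check whether y^2 = x^3 + 9 x + 18 (mod 37) for (x, y) = (21, 25).
LHS: y^2 = 25^2 mod 37 = 33
RHS: x^3 + 9 x + 18 = 21^3 + 9*21 + 18 mod 37 = 33
LHS = RHS

Yes, on the curve


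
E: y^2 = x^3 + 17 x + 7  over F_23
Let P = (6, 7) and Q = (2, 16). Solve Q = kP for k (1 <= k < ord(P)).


Enumerate multiples of P until we hit Q = (2, 16):
  1P = (6, 7)
  2P = (4, 1)
  3P = (22, 14)
  4P = (19, 6)
  5P = (1, 5)
  6P = (18, 2)
  7P = (7, 3)
  8P = (3, 4)
  9P = (15, 7)
  10P = (2, 16)
Match found at i = 10.

k = 10


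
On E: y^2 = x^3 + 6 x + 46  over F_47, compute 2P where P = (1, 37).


Doubling: s = (3 x1^2 + a) / (2 y1)
s = (3*1^2 + 6) / (2*37) mod 47 = 16
x3 = s^2 - 2 x1 mod 47 = 16^2 - 2*1 = 19
y3 = s (x1 - x3) - y1 mod 47 = 16 * (1 - 19) - 37 = 4

2P = (19, 4)


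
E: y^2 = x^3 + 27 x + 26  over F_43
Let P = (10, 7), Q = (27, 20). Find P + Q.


P != Q, so use the chord formula.
s = (y2 - y1) / (x2 - x1) = (13) / (17) mod 43 = 21
x3 = s^2 - x1 - x2 mod 43 = 21^2 - 10 - 27 = 17
y3 = s (x1 - x3) - y1 mod 43 = 21 * (10 - 17) - 7 = 18

P + Q = (17, 18)


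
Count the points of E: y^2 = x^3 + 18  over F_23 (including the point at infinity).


For each x in F_23, count y with y^2 = x^3 + 0 x + 18 mod 23:
  x = 0: RHS = 18, y in [8, 15]  -> 2 point(s)
  x = 2: RHS = 3, y in [7, 16]  -> 2 point(s)
  x = 4: RHS = 13, y in [6, 17]  -> 2 point(s)
  x = 6: RHS = 4, y in [2, 21]  -> 2 point(s)
  x = 7: RHS = 16, y in [4, 19]  -> 2 point(s)
  x = 8: RHS = 1, y in [1, 22]  -> 2 point(s)
  x = 10: RHS = 6, y in [11, 12]  -> 2 point(s)
  x = 14: RHS = 2, y in [5, 18]  -> 2 point(s)
  x = 15: RHS = 12, y in [9, 14]  -> 2 point(s)
  x = 17: RHS = 9, y in [3, 20]  -> 2 point(s)
  x = 18: RHS = 8, y in [10, 13]  -> 2 point(s)
  x = 19: RHS = 0, y in [0]  -> 1 point(s)
Affine points: 23. Add the point at infinity: total = 24.

#E(F_23) = 24


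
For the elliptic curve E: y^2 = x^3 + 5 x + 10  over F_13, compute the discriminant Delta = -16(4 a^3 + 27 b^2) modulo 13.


4 a^3 + 27 b^2 = 4*5^3 + 27*10^2 = 500 + 2700 = 3200
Delta = -16 * (3200) = -51200
Delta mod 13 = 7

Delta = 7 (mod 13)


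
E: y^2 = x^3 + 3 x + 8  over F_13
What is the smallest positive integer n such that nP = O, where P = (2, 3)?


Compute successive multiples of P until we hit O:
  1P = (2, 3)
  2P = (12, 11)
  3P = (9, 7)
  4P = (1, 5)
  5P = (1, 8)
  6P = (9, 6)
  7P = (12, 2)
  8P = (2, 10)
  ... (continuing to 9P)
  9P = O

ord(P) = 9


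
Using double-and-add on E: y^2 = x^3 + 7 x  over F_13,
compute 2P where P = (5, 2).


k = 2 = 10_2 (binary, LSB first: 01)
Double-and-add from P = (5, 2):
  bit 0 = 0: acc unchanged = O
  bit 1 = 1: acc = O + (4, 12) = (4, 12)

2P = (4, 12)


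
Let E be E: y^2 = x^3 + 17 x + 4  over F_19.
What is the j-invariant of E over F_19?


Delta = -16(4 a^3 + 27 b^2) mod 19 = 3
-1728 * (4 a)^3 = -1728 * (4*17)^3 mod 19 = 1
j = 1 * 3^(-1) mod 19 = 13

j = 13 (mod 19)


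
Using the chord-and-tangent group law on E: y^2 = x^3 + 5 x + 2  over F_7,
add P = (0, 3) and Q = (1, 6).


P != Q, so use the chord formula.
s = (y2 - y1) / (x2 - x1) = (3) / (1) mod 7 = 3
x3 = s^2 - x1 - x2 mod 7 = 3^2 - 0 - 1 = 1
y3 = s (x1 - x3) - y1 mod 7 = 3 * (0 - 1) - 3 = 1

P + Q = (1, 1)


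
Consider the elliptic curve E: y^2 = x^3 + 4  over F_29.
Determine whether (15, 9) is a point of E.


Check whether y^2 = x^3 + 0 x + 4 (mod 29) for (x, y) = (15, 9).
LHS: y^2 = 9^2 mod 29 = 23
RHS: x^3 + 0 x + 4 = 15^3 + 0*15 + 4 mod 29 = 15
LHS != RHS

No, not on the curve


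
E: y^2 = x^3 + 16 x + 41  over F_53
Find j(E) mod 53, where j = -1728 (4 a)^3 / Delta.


Delta = -16(4 a^3 + 27 b^2) mod 53 = 8
-1728 * (4 a)^3 = -1728 * (4*16)^3 mod 53 = 20
j = 20 * 8^(-1) mod 53 = 29

j = 29 (mod 53)


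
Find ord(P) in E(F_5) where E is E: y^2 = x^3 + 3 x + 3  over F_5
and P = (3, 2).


Compute successive multiples of P until we hit O:
  1P = (3, 2)
  2P = (4, 3)
  3P = (4, 2)
  4P = (3, 3)
  5P = O

ord(P) = 5


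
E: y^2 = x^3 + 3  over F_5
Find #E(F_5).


For each x in F_5, count y with y^2 = x^3 + 0 x + 3 mod 5:
  x = 1: RHS = 4, y in [2, 3]  -> 2 point(s)
  x = 2: RHS = 1, y in [1, 4]  -> 2 point(s)
  x = 3: RHS = 0, y in [0]  -> 1 point(s)
Affine points: 5. Add the point at infinity: total = 6.

#E(F_5) = 6


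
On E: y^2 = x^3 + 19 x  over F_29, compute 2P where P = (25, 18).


Doubling: s = (3 x1^2 + a) / (2 y1)
s = (3*25^2 + 19) / (2*18) mod 29 = 22
x3 = s^2 - 2 x1 mod 29 = 22^2 - 2*25 = 28
y3 = s (x1 - x3) - y1 mod 29 = 22 * (25 - 28) - 18 = 3

2P = (28, 3)


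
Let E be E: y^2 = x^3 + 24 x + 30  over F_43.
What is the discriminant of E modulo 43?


4 a^3 + 27 b^2 = 4*24^3 + 27*30^2 = 55296 + 24300 = 79596
Delta = -16 * (79596) = -1273536
Delta mod 43 = 38

Delta = 38 (mod 43)


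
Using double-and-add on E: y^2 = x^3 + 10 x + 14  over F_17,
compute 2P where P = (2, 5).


k = 2 = 10_2 (binary, LSB first: 01)
Double-and-add from P = (2, 5):
  bit 0 = 0: acc unchanged = O
  bit 1 = 1: acc = O + (9, 0) = (9, 0)

2P = (9, 0)


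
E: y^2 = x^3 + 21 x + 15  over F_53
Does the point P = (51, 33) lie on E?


Check whether y^2 = x^3 + 21 x + 15 (mod 53) for (x, y) = (51, 33).
LHS: y^2 = 33^2 mod 53 = 29
RHS: x^3 + 21 x + 15 = 51^3 + 21*51 + 15 mod 53 = 18
LHS != RHS

No, not on the curve


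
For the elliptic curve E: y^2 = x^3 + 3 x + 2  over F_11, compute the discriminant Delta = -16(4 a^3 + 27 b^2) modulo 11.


4 a^3 + 27 b^2 = 4*3^3 + 27*2^2 = 108 + 108 = 216
Delta = -16 * (216) = -3456
Delta mod 11 = 9

Delta = 9 (mod 11)


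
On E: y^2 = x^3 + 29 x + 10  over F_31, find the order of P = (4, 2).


Compute successive multiples of P until we hit O:
  1P = (4, 2)
  2P = (8, 14)
  3P = (28, 19)
  4P = (3, 0)
  5P = (28, 12)
  6P = (8, 17)
  7P = (4, 29)
  8P = O

ord(P) = 8


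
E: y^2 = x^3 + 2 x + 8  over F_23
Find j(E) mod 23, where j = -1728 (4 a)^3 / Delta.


Delta = -16(4 a^3 + 27 b^2) mod 23 = 15
-1728 * (4 a)^3 = -1728 * (4*2)^3 mod 23 = 5
j = 5 * 15^(-1) mod 23 = 8

j = 8 (mod 23)


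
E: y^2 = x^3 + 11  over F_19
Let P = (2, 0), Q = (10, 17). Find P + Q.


P != Q, so use the chord formula.
s = (y2 - y1) / (x2 - x1) = (17) / (8) mod 19 = 14
x3 = s^2 - x1 - x2 mod 19 = 14^2 - 2 - 10 = 13
y3 = s (x1 - x3) - y1 mod 19 = 14 * (2 - 13) - 0 = 17

P + Q = (13, 17)


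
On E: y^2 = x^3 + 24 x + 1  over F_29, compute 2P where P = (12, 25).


Doubling: s = (3 x1^2 + a) / (2 y1)
s = (3*12^2 + 24) / (2*25) mod 29 = 1
x3 = s^2 - 2 x1 mod 29 = 1^2 - 2*12 = 6
y3 = s (x1 - x3) - y1 mod 29 = 1 * (12 - 6) - 25 = 10

2P = (6, 10)


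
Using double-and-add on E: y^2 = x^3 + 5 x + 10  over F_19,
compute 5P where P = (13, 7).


k = 5 = 101_2 (binary, LSB first: 101)
Double-and-add from P = (13, 7):
  bit 0 = 1: acc = O + (13, 7) = (13, 7)
  bit 1 = 0: acc unchanged = (13, 7)
  bit 2 = 1: acc = (13, 7) + (2, 3) = (9, 10)

5P = (9, 10)


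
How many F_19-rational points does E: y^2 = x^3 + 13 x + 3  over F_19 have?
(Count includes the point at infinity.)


For each x in F_19, count y with y^2 = x^3 + 13 x + 3 mod 19:
  x = 1: RHS = 17, y in [6, 13]  -> 2 point(s)
  x = 4: RHS = 5, y in [9, 10]  -> 2 point(s)
  x = 7: RHS = 0, y in [0]  -> 1 point(s)
  x = 8: RHS = 11, y in [7, 12]  -> 2 point(s)
  x = 12: RHS = 6, y in [5, 14]  -> 2 point(s)
  x = 15: RHS = 1, y in [1, 18]  -> 2 point(s)
  x = 17: RHS = 7, y in [8, 11]  -> 2 point(s)
Affine points: 13. Add the point at infinity: total = 14.

#E(F_19) = 14


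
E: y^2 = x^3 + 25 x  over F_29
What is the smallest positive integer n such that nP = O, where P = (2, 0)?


Compute successive multiples of P until we hit O:
  1P = (2, 0)
  2P = O

ord(P) = 2


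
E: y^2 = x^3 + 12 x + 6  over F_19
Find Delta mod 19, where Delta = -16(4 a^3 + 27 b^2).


4 a^3 + 27 b^2 = 4*12^3 + 27*6^2 = 6912 + 972 = 7884
Delta = -16 * (7884) = -126144
Delta mod 19 = 16

Delta = 16 (mod 19)


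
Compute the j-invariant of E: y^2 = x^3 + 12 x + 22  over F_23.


Delta = -16(4 a^3 + 27 b^2) mod 23 = 20
-1728 * (4 a)^3 = -1728 * (4*12)^3 mod 23 = 22
j = 22 * 20^(-1) mod 23 = 8

j = 8 (mod 23)


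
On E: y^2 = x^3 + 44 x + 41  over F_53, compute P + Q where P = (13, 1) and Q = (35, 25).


P != Q, so use the chord formula.
s = (y2 - y1) / (x2 - x1) = (24) / (22) mod 53 = 30
x3 = s^2 - x1 - x2 mod 53 = 30^2 - 13 - 35 = 4
y3 = s (x1 - x3) - y1 mod 53 = 30 * (13 - 4) - 1 = 4

P + Q = (4, 4)


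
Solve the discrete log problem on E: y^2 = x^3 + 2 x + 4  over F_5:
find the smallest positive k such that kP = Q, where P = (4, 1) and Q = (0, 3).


Enumerate multiples of P until we hit Q = (0, 3):
  1P = (4, 1)
  2P = (2, 4)
  3P = (0, 3)
Match found at i = 3.

k = 3


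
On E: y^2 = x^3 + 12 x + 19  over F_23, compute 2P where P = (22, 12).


Doubling: s = (3 x1^2 + a) / (2 y1)
s = (3*22^2 + 12) / (2*12) mod 23 = 15
x3 = s^2 - 2 x1 mod 23 = 15^2 - 2*22 = 20
y3 = s (x1 - x3) - y1 mod 23 = 15 * (22 - 20) - 12 = 18

2P = (20, 18)


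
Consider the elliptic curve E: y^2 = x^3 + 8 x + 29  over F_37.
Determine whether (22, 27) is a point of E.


Check whether y^2 = x^3 + 8 x + 29 (mod 37) for (x, y) = (22, 27).
LHS: y^2 = 27^2 mod 37 = 26
RHS: x^3 + 8 x + 29 = 22^3 + 8*22 + 29 mod 37 = 12
LHS != RHS

No, not on the curve


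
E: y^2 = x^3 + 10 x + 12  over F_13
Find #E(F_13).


For each x in F_13, count y with y^2 = x^3 + 10 x + 12 mod 13:
  x = 0: RHS = 12, y in [5, 8]  -> 2 point(s)
  x = 1: RHS = 10, y in [6, 7]  -> 2 point(s)
  x = 2: RHS = 1, y in [1, 12]  -> 2 point(s)
  x = 3: RHS = 4, y in [2, 11]  -> 2 point(s)
  x = 4: RHS = 12, y in [5, 8]  -> 2 point(s)
  x = 7: RHS = 9, y in [3, 10]  -> 2 point(s)
  x = 9: RHS = 12, y in [5, 8]  -> 2 point(s)
  x = 11: RHS = 10, y in [6, 7]  -> 2 point(s)
  x = 12: RHS = 1, y in [1, 12]  -> 2 point(s)
Affine points: 18. Add the point at infinity: total = 19.

#E(F_13) = 19


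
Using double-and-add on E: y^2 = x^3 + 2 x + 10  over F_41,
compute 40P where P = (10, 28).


k = 40 = 101000_2 (binary, LSB first: 000101)
Double-and-add from P = (10, 28):
  bit 0 = 0: acc unchanged = O
  bit 1 = 0: acc unchanged = O
  bit 2 = 0: acc unchanged = O
  bit 3 = 1: acc = O + (12, 9) = (12, 9)
  bit 4 = 0: acc unchanged = (12, 9)
  bit 5 = 1: acc = (12, 9) + (29, 29) = (36, 11)

40P = (36, 11)


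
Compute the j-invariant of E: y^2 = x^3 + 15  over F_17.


Delta = -16(4 a^3 + 27 b^2) mod 17 = 6
-1728 * (4 a)^3 = -1728 * (4*0)^3 mod 17 = 0
j = 0 * 6^(-1) mod 17 = 0

j = 0 (mod 17)


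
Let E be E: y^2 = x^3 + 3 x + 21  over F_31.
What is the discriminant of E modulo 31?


4 a^3 + 27 b^2 = 4*3^3 + 27*21^2 = 108 + 11907 = 12015
Delta = -16 * (12015) = -192240
Delta mod 31 = 22

Delta = 22 (mod 31)


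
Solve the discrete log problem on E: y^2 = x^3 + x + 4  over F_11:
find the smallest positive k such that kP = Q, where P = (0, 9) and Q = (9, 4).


Enumerate multiples of P until we hit Q = (9, 4):
  1P = (0, 9)
  2P = (9, 7)
  3P = (3, 10)
  4P = (2, 5)
  5P = (2, 6)
  6P = (3, 1)
  7P = (9, 4)
Match found at i = 7.

k = 7


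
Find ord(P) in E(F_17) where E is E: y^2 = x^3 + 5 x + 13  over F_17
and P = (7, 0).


Compute successive multiples of P until we hit O:
  1P = (7, 0)
  2P = O

ord(P) = 2


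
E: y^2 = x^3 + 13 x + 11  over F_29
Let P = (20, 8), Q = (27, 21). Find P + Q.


P != Q, so use the chord formula.
s = (y2 - y1) / (x2 - x1) = (13) / (7) mod 29 = 6
x3 = s^2 - x1 - x2 mod 29 = 6^2 - 20 - 27 = 18
y3 = s (x1 - x3) - y1 mod 29 = 6 * (20 - 18) - 8 = 4

P + Q = (18, 4)


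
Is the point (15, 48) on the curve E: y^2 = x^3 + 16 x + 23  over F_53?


Check whether y^2 = x^3 + 16 x + 23 (mod 53) for (x, y) = (15, 48).
LHS: y^2 = 48^2 mod 53 = 25
RHS: x^3 + 16 x + 23 = 15^3 + 16*15 + 23 mod 53 = 34
LHS != RHS

No, not on the curve


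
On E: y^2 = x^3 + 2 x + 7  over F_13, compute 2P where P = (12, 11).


Doubling: s = (3 x1^2 + a) / (2 y1)
s = (3*12^2 + 2) / (2*11) mod 13 = 2
x3 = s^2 - 2 x1 mod 13 = 2^2 - 2*12 = 6
y3 = s (x1 - x3) - y1 mod 13 = 2 * (12 - 6) - 11 = 1

2P = (6, 1)


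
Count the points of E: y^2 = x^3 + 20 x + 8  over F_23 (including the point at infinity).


For each x in F_23, count y with y^2 = x^3 + 20 x + 8 mod 23:
  x = 0: RHS = 8, y in [10, 13]  -> 2 point(s)
  x = 1: RHS = 6, y in [11, 12]  -> 2 point(s)
  x = 3: RHS = 3, y in [7, 16]  -> 2 point(s)
  x = 5: RHS = 3, y in [7, 16]  -> 2 point(s)
  x = 7: RHS = 8, y in [10, 13]  -> 2 point(s)
  x = 8: RHS = 13, y in [6, 17]  -> 2 point(s)
  x = 10: RHS = 12, y in [9, 14]  -> 2 point(s)
  x = 11: RHS = 18, y in [8, 15]  -> 2 point(s)
  x = 13: RHS = 4, y in [2, 21]  -> 2 point(s)
  x = 15: RHS = 3, y in [7, 16]  -> 2 point(s)
  x = 16: RHS = 8, y in [10, 13]  -> 2 point(s)
  x = 18: RHS = 13, y in [6, 17]  -> 2 point(s)
  x = 19: RHS = 2, y in [5, 18]  -> 2 point(s)
  x = 20: RHS = 13, y in [6, 17]  -> 2 point(s)
  x = 21: RHS = 6, y in [11, 12]  -> 2 point(s)
Affine points: 30. Add the point at infinity: total = 31.

#E(F_23) = 31


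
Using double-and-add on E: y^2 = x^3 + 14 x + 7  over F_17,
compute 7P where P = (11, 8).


k = 7 = 111_2 (binary, LSB first: 111)
Double-and-add from P = (11, 8):
  bit 0 = 1: acc = O + (11, 8) = (11, 8)
  bit 1 = 1: acc = (11, 8) + (4, 5) = (6, 16)
  bit 2 = 1: acc = (6, 16) + (8, 11) = (5, 7)

7P = (5, 7)


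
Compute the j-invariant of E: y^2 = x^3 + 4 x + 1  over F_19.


Delta = -16(4 a^3 + 27 b^2) mod 19 = 13
-1728 * (4 a)^3 = -1728 * (4*4)^3 mod 19 = 11
j = 11 * 13^(-1) mod 19 = 14

j = 14 (mod 19)


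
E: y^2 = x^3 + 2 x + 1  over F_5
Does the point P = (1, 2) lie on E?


Check whether y^2 = x^3 + 2 x + 1 (mod 5) for (x, y) = (1, 2).
LHS: y^2 = 2^2 mod 5 = 4
RHS: x^3 + 2 x + 1 = 1^3 + 2*1 + 1 mod 5 = 4
LHS = RHS

Yes, on the curve


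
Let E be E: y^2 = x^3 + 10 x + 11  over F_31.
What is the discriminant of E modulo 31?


4 a^3 + 27 b^2 = 4*10^3 + 27*11^2 = 4000 + 3267 = 7267
Delta = -16 * (7267) = -116272
Delta mod 31 = 9

Delta = 9 (mod 31)


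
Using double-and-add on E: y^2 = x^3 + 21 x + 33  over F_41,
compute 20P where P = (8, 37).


k = 20 = 10100_2 (binary, LSB first: 00101)
Double-and-add from P = (8, 37):
  bit 0 = 0: acc unchanged = O
  bit 1 = 0: acc unchanged = O
  bit 2 = 1: acc = O + (21, 31) = (21, 31)
  bit 3 = 0: acc unchanged = (21, 31)
  bit 4 = 1: acc = (21, 31) + (11, 23) = (8, 4)

20P = (8, 4)


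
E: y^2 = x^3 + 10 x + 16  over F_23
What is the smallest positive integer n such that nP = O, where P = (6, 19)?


Compute successive multiples of P until we hit O:
  1P = (6, 19)
  2P = (0, 19)
  3P = (17, 4)
  4P = (3, 2)
  5P = (18, 5)
  6P = (1, 2)
  7P = (11, 10)
  8P = (12, 1)
  ... (continuing to 23P)
  23P = O

ord(P) = 23


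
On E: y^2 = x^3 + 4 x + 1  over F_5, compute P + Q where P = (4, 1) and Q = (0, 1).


P != Q, so use the chord formula.
s = (y2 - y1) / (x2 - x1) = (0) / (1) mod 5 = 0
x3 = s^2 - x1 - x2 mod 5 = 0^2 - 4 - 0 = 1
y3 = s (x1 - x3) - y1 mod 5 = 0 * (4 - 1) - 1 = 4

P + Q = (1, 4)


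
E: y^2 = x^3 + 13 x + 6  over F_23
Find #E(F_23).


For each x in F_23, count y with y^2 = x^3 + 13 x + 6 mod 23:
  x = 0: RHS = 6, y in [11, 12]  -> 2 point(s)
  x = 3: RHS = 3, y in [7, 16]  -> 2 point(s)
  x = 5: RHS = 12, y in [9, 14]  -> 2 point(s)
  x = 6: RHS = 1, y in [1, 22]  -> 2 point(s)
  x = 7: RHS = 3, y in [7, 16]  -> 2 point(s)
  x = 8: RHS = 1, y in [1, 22]  -> 2 point(s)
  x = 9: RHS = 1, y in [1, 22]  -> 2 point(s)
  x = 10: RHS = 9, y in [3, 20]  -> 2 point(s)
  x = 11: RHS = 8, y in [10, 13]  -> 2 point(s)
  x = 12: RHS = 4, y in [2, 21]  -> 2 point(s)
  x = 13: RHS = 3, y in [7, 16]  -> 2 point(s)
  x = 16: RHS = 9, y in [3, 20]  -> 2 point(s)
  x = 18: RHS = 0, y in [0]  -> 1 point(s)
  x = 20: RHS = 9, y in [3, 20]  -> 2 point(s)
  x = 21: RHS = 18, y in [8, 15]  -> 2 point(s)
Affine points: 29. Add the point at infinity: total = 30.

#E(F_23) = 30


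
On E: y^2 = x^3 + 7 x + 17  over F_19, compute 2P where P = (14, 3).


Doubling: s = (3 x1^2 + a) / (2 y1)
s = (3*14^2 + 7) / (2*3) mod 19 = 1
x3 = s^2 - 2 x1 mod 19 = 1^2 - 2*14 = 11
y3 = s (x1 - x3) - y1 mod 19 = 1 * (14 - 11) - 3 = 0

2P = (11, 0)


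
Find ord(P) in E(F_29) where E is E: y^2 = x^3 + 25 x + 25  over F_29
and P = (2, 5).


Compute successive multiples of P until we hit O:
  1P = (2, 5)
  2P = (21, 3)
  3P = (13, 16)
  4P = (15, 11)
  5P = (28, 12)
  6P = (27, 5)
  7P = (0, 24)
  8P = (23, 6)
  ... (continuing to 19P)
  19P = O

ord(P) = 19


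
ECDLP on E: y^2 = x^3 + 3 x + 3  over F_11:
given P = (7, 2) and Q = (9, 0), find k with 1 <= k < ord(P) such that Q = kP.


Enumerate multiples of P until we hit Q = (9, 0):
  1P = (7, 2)
  2P = (9, 0)
Match found at i = 2.

k = 2


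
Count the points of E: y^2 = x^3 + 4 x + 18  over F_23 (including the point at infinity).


For each x in F_23, count y with y^2 = x^3 + 4 x + 18 mod 23:
  x = 0: RHS = 18, y in [8, 15]  -> 2 point(s)
  x = 1: RHS = 0, y in [0]  -> 1 point(s)
  x = 4: RHS = 6, y in [11, 12]  -> 2 point(s)
  x = 5: RHS = 2, y in [5, 18]  -> 2 point(s)
  x = 9: RHS = 1, y in [1, 22]  -> 2 point(s)
  x = 10: RHS = 0, y in [0]  -> 1 point(s)
  x = 11: RHS = 13, y in [6, 17]  -> 2 point(s)
  x = 12: RHS = 0, y in [0]  -> 1 point(s)
  x = 13: RHS = 13, y in [6, 17]  -> 2 point(s)
  x = 14: RHS = 12, y in [9, 14]  -> 2 point(s)
  x = 15: RHS = 3, y in [7, 16]  -> 2 point(s)
  x = 17: RHS = 8, y in [10, 13]  -> 2 point(s)
  x = 20: RHS = 2, y in [5, 18]  -> 2 point(s)
  x = 21: RHS = 2, y in [5, 18]  -> 2 point(s)
  x = 22: RHS = 13, y in [6, 17]  -> 2 point(s)
Affine points: 27. Add the point at infinity: total = 28.

#E(F_23) = 28


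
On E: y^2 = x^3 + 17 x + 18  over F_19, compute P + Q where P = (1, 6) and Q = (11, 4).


P != Q, so use the chord formula.
s = (y2 - y1) / (x2 - x1) = (17) / (10) mod 19 = 15
x3 = s^2 - x1 - x2 mod 19 = 15^2 - 1 - 11 = 4
y3 = s (x1 - x3) - y1 mod 19 = 15 * (1 - 4) - 6 = 6

P + Q = (4, 6)


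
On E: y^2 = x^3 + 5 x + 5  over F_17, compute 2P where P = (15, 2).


Doubling: s = (3 x1^2 + a) / (2 y1)
s = (3*15^2 + 5) / (2*2) mod 17 = 0
x3 = s^2 - 2 x1 mod 17 = 0^2 - 2*15 = 4
y3 = s (x1 - x3) - y1 mod 17 = 0 * (15 - 4) - 2 = 15

2P = (4, 15)


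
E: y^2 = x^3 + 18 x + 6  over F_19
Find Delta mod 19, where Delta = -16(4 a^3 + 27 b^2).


4 a^3 + 27 b^2 = 4*18^3 + 27*6^2 = 23328 + 972 = 24300
Delta = -16 * (24300) = -388800
Delta mod 19 = 16

Delta = 16 (mod 19)


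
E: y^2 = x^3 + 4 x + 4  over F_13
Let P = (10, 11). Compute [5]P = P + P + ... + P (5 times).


k = 5 = 101_2 (binary, LSB first: 101)
Double-and-add from P = (10, 11):
  bit 0 = 1: acc = O + (10, 11) = (10, 11)
  bit 1 = 0: acc unchanged = (10, 11)
  bit 2 = 1: acc = (10, 11) + (10, 11) = (10, 2)

5P = (10, 2)


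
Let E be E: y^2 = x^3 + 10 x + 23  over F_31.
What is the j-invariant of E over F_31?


Delta = -16(4 a^3 + 27 b^2) mod 31 = 19
-1728 * (4 a)^3 = -1728 * (4*10)^3 mod 31 = 4
j = 4 * 19^(-1) mod 31 = 10

j = 10 (mod 31)


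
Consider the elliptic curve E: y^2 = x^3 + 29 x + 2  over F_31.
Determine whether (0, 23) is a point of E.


Check whether y^2 = x^3 + 29 x + 2 (mod 31) for (x, y) = (0, 23).
LHS: y^2 = 23^2 mod 31 = 2
RHS: x^3 + 29 x + 2 = 0^3 + 29*0 + 2 mod 31 = 2
LHS = RHS

Yes, on the curve


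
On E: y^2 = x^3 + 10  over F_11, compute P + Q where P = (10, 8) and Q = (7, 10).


P != Q, so use the chord formula.
s = (y2 - y1) / (x2 - x1) = (2) / (8) mod 11 = 3
x3 = s^2 - x1 - x2 mod 11 = 3^2 - 10 - 7 = 3
y3 = s (x1 - x3) - y1 mod 11 = 3 * (10 - 3) - 8 = 2

P + Q = (3, 2)


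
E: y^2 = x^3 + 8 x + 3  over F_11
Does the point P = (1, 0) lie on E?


Check whether y^2 = x^3 + 8 x + 3 (mod 11) for (x, y) = (1, 0).
LHS: y^2 = 0^2 mod 11 = 0
RHS: x^3 + 8 x + 3 = 1^3 + 8*1 + 3 mod 11 = 1
LHS != RHS

No, not on the curve


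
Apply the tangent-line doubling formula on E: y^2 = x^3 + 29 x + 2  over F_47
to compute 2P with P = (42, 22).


Doubling: s = (3 x1^2 + a) / (2 y1)
s = (3*42^2 + 29) / (2*22) mod 47 = 28
x3 = s^2 - 2 x1 mod 47 = 28^2 - 2*42 = 42
y3 = s (x1 - x3) - y1 mod 47 = 28 * (42 - 42) - 22 = 25

2P = (42, 25)


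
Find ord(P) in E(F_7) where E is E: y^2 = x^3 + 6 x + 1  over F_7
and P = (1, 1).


Compute successive multiples of P until we hit O:
  1P = (1, 1)
  2P = (6, 1)
  3P = (0, 6)
  4P = (3, 2)
  5P = (5, 4)
  6P = (2, 0)
  7P = (5, 3)
  8P = (3, 5)
  ... (continuing to 12P)
  12P = O

ord(P) = 12


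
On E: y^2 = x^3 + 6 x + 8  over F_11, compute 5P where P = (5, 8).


k = 5 = 101_2 (binary, LSB first: 101)
Double-and-add from P = (5, 8):
  bit 0 = 1: acc = O + (5, 8) = (5, 8)
  bit 1 = 0: acc unchanged = (5, 8)
  bit 2 = 1: acc = (5, 8) + (3, 8) = (3, 3)

5P = (3, 3)


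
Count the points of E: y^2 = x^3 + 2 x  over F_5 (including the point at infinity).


For each x in F_5, count y with y^2 = x^3 + 2 x + 0 mod 5:
  x = 0: RHS = 0, y in [0]  -> 1 point(s)
Affine points: 1. Add the point at infinity: total = 2.

#E(F_5) = 2


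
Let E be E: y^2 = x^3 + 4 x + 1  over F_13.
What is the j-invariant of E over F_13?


Delta = -16(4 a^3 + 27 b^2) mod 13 = 9
-1728 * (4 a)^3 = -1728 * (4*4)^3 mod 13 = 1
j = 1 * 9^(-1) mod 13 = 3

j = 3 (mod 13)


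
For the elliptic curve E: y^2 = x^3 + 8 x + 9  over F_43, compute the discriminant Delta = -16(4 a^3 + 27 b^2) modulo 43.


4 a^3 + 27 b^2 = 4*8^3 + 27*9^2 = 2048 + 2187 = 4235
Delta = -16 * (4235) = -67760
Delta mod 43 = 8

Delta = 8 (mod 43)


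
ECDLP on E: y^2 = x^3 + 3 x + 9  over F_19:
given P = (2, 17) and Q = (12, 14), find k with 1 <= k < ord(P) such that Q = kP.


Enumerate multiples of P until we hit Q = (12, 14):
  1P = (2, 17)
  2P = (16, 7)
  3P = (5, 15)
  4P = (4, 16)
  5P = (18, 10)
  6P = (15, 16)
  7P = (11, 10)
  8P = (12, 14)
Match found at i = 8.

k = 8


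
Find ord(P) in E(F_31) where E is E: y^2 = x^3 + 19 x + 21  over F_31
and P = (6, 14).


Compute successive multiples of P until we hit O:
  1P = (6, 14)
  2P = (20, 0)
  3P = (6, 17)
  4P = O

ord(P) = 4


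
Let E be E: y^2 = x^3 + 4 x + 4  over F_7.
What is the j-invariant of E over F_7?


Delta = -16(4 a^3 + 27 b^2) mod 7 = 3
-1728 * (4 a)^3 = -1728 * (4*4)^3 mod 7 = 1
j = 1 * 3^(-1) mod 7 = 5

j = 5 (mod 7)


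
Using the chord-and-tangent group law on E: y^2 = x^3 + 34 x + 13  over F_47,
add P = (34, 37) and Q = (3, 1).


P != Q, so use the chord formula.
s = (y2 - y1) / (x2 - x1) = (11) / (16) mod 47 = 33
x3 = s^2 - x1 - x2 mod 47 = 33^2 - 34 - 3 = 18
y3 = s (x1 - x3) - y1 mod 47 = 33 * (34 - 18) - 37 = 21

P + Q = (18, 21)


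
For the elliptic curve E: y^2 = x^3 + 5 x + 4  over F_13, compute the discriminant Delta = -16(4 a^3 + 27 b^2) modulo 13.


4 a^3 + 27 b^2 = 4*5^3 + 27*4^2 = 500 + 432 = 932
Delta = -16 * (932) = -14912
Delta mod 13 = 12

Delta = 12 (mod 13)


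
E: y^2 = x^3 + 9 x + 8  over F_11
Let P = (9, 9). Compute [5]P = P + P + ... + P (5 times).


k = 5 = 101_2 (binary, LSB first: 101)
Double-and-add from P = (9, 9):
  bit 0 = 1: acc = O + (9, 9) = (9, 9)
  bit 1 = 0: acc unchanged = (9, 9)
  bit 2 = 1: acc = (9, 9) + (10, 3) = (6, 6)

5P = (6, 6)


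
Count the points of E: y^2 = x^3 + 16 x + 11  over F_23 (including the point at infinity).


For each x in F_23, count y with y^2 = x^3 + 16 x + 11 mod 23:
  x = 4: RHS = 1, y in [1, 22]  -> 2 point(s)
  x = 5: RHS = 9, y in [3, 20]  -> 2 point(s)
  x = 6: RHS = 1, y in [1, 22]  -> 2 point(s)
  x = 7: RHS = 6, y in [11, 12]  -> 2 point(s)
  x = 11: RHS = 0, y in [0]  -> 1 point(s)
  x = 13: RHS = 1, y in [1, 22]  -> 2 point(s)
  x = 14: RHS = 12, y in [9, 14]  -> 2 point(s)
  x = 16: RHS = 16, y in [4, 19]  -> 2 point(s)
  x = 18: RHS = 13, y in [6, 17]  -> 2 point(s)
Affine points: 17. Add the point at infinity: total = 18.

#E(F_23) = 18


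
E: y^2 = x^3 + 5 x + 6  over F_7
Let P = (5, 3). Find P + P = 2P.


Doubling: s = (3 x1^2 + a) / (2 y1)
s = (3*5^2 + 5) / (2*3) mod 7 = 4
x3 = s^2 - 2 x1 mod 7 = 4^2 - 2*5 = 6
y3 = s (x1 - x3) - y1 mod 7 = 4 * (5 - 6) - 3 = 0

2P = (6, 0)


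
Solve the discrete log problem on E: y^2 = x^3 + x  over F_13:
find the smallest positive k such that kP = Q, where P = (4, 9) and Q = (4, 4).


Enumerate multiples of P until we hit Q = (4, 4):
  1P = (4, 9)
  2P = (9, 7)
  3P = (9, 6)
  4P = (4, 4)
Match found at i = 4.

k = 4


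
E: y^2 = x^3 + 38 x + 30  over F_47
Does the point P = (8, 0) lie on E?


Check whether y^2 = x^3 + 38 x + 30 (mod 47) for (x, y) = (8, 0).
LHS: y^2 = 0^2 mod 47 = 0
RHS: x^3 + 38 x + 30 = 8^3 + 38*8 + 30 mod 47 = 0
LHS = RHS

Yes, on the curve


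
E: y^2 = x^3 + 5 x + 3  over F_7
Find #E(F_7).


For each x in F_7, count y with y^2 = x^3 + 5 x + 3 mod 7:
  x = 1: RHS = 2, y in [3, 4]  -> 2 point(s)
  x = 2: RHS = 0, y in [0]  -> 1 point(s)
  x = 6: RHS = 4, y in [2, 5]  -> 2 point(s)
Affine points: 5. Add the point at infinity: total = 6.

#E(F_7) = 6


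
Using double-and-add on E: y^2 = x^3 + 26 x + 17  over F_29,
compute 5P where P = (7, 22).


k = 5 = 101_2 (binary, LSB first: 101)
Double-and-add from P = (7, 22):
  bit 0 = 1: acc = O + (7, 22) = (7, 22)
  bit 1 = 0: acc unchanged = (7, 22)
  bit 2 = 1: acc = (7, 22) + (14, 14) = (17, 6)

5P = (17, 6)


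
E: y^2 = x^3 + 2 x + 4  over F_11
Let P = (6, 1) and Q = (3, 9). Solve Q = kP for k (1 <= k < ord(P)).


Enumerate multiples of P until we hit Q = (3, 9):
  1P = (6, 1)
  2P = (10, 10)
  3P = (9, 6)
  4P = (0, 9)
  5P = (8, 9)
  6P = (2, 4)
  7P = (7, 8)
  8P = (3, 9)
Match found at i = 8.

k = 8


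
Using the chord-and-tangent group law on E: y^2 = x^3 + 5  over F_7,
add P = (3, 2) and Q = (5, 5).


P != Q, so use the chord formula.
s = (y2 - y1) / (x2 - x1) = (3) / (2) mod 7 = 5
x3 = s^2 - x1 - x2 mod 7 = 5^2 - 3 - 5 = 3
y3 = s (x1 - x3) - y1 mod 7 = 5 * (3 - 3) - 2 = 5

P + Q = (3, 5)


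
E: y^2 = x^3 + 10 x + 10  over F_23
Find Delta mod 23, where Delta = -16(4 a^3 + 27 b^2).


4 a^3 + 27 b^2 = 4*10^3 + 27*10^2 = 4000 + 2700 = 6700
Delta = -16 * (6700) = -107200
Delta mod 23 = 3

Delta = 3 (mod 23)


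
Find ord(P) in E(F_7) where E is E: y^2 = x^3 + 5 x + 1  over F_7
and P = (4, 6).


Compute successive multiples of P until we hit O:
  1P = (4, 6)
  2P = (3, 6)
  3P = (0, 1)
  4P = (5, 5)
  5P = (6, 3)
  6P = (1, 0)
  7P = (6, 4)
  8P = (5, 2)
  ... (continuing to 12P)
  12P = O

ord(P) = 12


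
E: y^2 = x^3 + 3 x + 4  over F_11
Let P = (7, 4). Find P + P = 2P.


Doubling: s = (3 x1^2 + a) / (2 y1)
s = (3*7^2 + 3) / (2*4) mod 11 = 5
x3 = s^2 - 2 x1 mod 11 = 5^2 - 2*7 = 0
y3 = s (x1 - x3) - y1 mod 11 = 5 * (7 - 0) - 4 = 9

2P = (0, 9)


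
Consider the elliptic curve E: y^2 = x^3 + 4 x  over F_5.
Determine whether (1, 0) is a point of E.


Check whether y^2 = x^3 + 4 x + 0 (mod 5) for (x, y) = (1, 0).
LHS: y^2 = 0^2 mod 5 = 0
RHS: x^3 + 4 x + 0 = 1^3 + 4*1 + 0 mod 5 = 0
LHS = RHS

Yes, on the curve


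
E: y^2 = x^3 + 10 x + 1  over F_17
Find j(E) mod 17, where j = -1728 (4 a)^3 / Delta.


Delta = -16(4 a^3 + 27 b^2) mod 17 = 15
-1728 * (4 a)^3 = -1728 * (4*10)^3 mod 17 = 4
j = 4 * 15^(-1) mod 17 = 15

j = 15 (mod 17)


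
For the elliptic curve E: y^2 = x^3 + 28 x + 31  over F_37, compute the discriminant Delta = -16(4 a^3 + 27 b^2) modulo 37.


4 a^3 + 27 b^2 = 4*28^3 + 27*31^2 = 87808 + 25947 = 113755
Delta = -16 * (113755) = -1820080
Delta mod 37 = 24

Delta = 24 (mod 37)


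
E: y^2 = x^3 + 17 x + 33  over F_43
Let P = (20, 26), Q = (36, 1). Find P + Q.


P != Q, so use the chord formula.
s = (y2 - y1) / (x2 - x1) = (18) / (16) mod 43 = 28
x3 = s^2 - x1 - x2 mod 43 = 28^2 - 20 - 36 = 40
y3 = s (x1 - x3) - y1 mod 43 = 28 * (20 - 40) - 26 = 16

P + Q = (40, 16)


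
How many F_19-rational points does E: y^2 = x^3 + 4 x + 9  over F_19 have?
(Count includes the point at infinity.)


For each x in F_19, count y with y^2 = x^3 + 4 x + 9 mod 19:
  x = 0: RHS = 9, y in [3, 16]  -> 2 point(s)
  x = 2: RHS = 6, y in [5, 14]  -> 2 point(s)
  x = 7: RHS = 0, y in [0]  -> 1 point(s)
  x = 10: RHS = 4, y in [2, 17]  -> 2 point(s)
  x = 11: RHS = 16, y in [4, 15]  -> 2 point(s)
  x = 13: RHS = 16, y in [4, 15]  -> 2 point(s)
  x = 14: RHS = 16, y in [4, 15]  -> 2 point(s)
  x = 15: RHS = 5, y in [9, 10]  -> 2 point(s)
  x = 18: RHS = 4, y in [2, 17]  -> 2 point(s)
Affine points: 17. Add the point at infinity: total = 18.

#E(F_19) = 18


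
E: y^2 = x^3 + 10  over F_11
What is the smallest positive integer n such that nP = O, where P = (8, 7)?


Compute successive multiples of P until we hit O:
  1P = (8, 7)
  2P = (10, 8)
  3P = (7, 10)
  4P = (5, 6)
  5P = (3, 2)
  6P = (1, 0)
  7P = (3, 9)
  8P = (5, 5)
  ... (continuing to 12P)
  12P = O

ord(P) = 12


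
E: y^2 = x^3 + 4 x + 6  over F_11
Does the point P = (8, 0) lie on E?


Check whether y^2 = x^3 + 4 x + 6 (mod 11) for (x, y) = (8, 0).
LHS: y^2 = 0^2 mod 11 = 0
RHS: x^3 + 4 x + 6 = 8^3 + 4*8 + 6 mod 11 = 0
LHS = RHS

Yes, on the curve


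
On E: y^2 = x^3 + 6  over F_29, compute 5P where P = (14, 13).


k = 5 = 101_2 (binary, LSB first: 101)
Double-and-add from P = (14, 13):
  bit 0 = 1: acc = O + (14, 13) = (14, 13)
  bit 1 = 0: acc unchanged = (14, 13)
  bit 2 = 1: acc = (14, 13) + (12, 20) = (8, 24)

5P = (8, 24)


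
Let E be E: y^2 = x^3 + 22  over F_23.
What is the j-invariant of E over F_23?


Delta = -16(4 a^3 + 27 b^2) mod 23 = 5
-1728 * (4 a)^3 = -1728 * (4*0)^3 mod 23 = 0
j = 0 * 5^(-1) mod 23 = 0

j = 0 (mod 23)


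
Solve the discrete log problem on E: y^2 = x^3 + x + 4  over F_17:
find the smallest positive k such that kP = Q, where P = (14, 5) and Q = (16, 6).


Enumerate multiples of P until we hit Q = (16, 6):
  1P = (14, 5)
  2P = (5, 10)
  3P = (13, 2)
  4P = (16, 6)
Match found at i = 4.

k = 4
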